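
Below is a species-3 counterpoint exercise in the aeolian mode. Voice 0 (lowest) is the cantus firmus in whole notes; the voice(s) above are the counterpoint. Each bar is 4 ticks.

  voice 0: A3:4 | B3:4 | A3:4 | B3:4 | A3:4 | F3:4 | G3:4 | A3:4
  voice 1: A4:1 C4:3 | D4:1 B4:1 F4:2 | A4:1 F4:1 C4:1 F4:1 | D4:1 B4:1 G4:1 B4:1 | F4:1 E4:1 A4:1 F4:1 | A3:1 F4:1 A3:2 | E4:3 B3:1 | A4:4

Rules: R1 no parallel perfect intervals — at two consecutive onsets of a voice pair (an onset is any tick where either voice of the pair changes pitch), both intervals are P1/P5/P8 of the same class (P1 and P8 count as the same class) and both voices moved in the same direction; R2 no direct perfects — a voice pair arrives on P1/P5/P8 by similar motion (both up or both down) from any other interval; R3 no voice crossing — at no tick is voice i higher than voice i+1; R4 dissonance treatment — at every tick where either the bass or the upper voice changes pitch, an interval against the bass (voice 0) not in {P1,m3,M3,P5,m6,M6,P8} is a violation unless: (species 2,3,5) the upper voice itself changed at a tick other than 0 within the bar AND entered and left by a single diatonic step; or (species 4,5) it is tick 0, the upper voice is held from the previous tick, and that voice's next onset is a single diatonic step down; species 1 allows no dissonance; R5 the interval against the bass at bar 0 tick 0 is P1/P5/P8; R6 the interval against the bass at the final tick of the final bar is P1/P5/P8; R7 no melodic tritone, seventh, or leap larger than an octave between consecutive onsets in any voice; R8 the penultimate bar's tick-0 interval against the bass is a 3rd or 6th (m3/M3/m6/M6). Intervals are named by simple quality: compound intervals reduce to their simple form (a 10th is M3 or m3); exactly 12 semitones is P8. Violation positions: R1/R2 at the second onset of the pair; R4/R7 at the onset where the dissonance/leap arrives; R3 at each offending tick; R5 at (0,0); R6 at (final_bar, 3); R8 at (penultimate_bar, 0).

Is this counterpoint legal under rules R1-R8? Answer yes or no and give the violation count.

bar 0: v0=A3 v1=A4 (P8)
bar 1: v0=B3 v1=D4 (m3)
bar 2: v0=A3 v1=A4 (P8)
bar 3: v0=B3 v1=D4 (m3)
bar 4: v0=A3 v1=F4 (m6)
bar 5: v0=F3 v1=A3 (M3)
bar 6: v0=G3 v1=E4 (M6)
bar 7: v0=A3 v1=A4 (P8)
  R4 @ bar1.2: B3/F4 TT untreated
  R7 @ bar1.2: B4->F4 leap 6st
  R7 @ bar4.0: B4->F4 leap 6st
  R2 @ bar7.0: G3/B3 M3 -> A3/A4 P8 similar
  R7 @ bar7.0: B3->A4 leap 10st

No (5 violations)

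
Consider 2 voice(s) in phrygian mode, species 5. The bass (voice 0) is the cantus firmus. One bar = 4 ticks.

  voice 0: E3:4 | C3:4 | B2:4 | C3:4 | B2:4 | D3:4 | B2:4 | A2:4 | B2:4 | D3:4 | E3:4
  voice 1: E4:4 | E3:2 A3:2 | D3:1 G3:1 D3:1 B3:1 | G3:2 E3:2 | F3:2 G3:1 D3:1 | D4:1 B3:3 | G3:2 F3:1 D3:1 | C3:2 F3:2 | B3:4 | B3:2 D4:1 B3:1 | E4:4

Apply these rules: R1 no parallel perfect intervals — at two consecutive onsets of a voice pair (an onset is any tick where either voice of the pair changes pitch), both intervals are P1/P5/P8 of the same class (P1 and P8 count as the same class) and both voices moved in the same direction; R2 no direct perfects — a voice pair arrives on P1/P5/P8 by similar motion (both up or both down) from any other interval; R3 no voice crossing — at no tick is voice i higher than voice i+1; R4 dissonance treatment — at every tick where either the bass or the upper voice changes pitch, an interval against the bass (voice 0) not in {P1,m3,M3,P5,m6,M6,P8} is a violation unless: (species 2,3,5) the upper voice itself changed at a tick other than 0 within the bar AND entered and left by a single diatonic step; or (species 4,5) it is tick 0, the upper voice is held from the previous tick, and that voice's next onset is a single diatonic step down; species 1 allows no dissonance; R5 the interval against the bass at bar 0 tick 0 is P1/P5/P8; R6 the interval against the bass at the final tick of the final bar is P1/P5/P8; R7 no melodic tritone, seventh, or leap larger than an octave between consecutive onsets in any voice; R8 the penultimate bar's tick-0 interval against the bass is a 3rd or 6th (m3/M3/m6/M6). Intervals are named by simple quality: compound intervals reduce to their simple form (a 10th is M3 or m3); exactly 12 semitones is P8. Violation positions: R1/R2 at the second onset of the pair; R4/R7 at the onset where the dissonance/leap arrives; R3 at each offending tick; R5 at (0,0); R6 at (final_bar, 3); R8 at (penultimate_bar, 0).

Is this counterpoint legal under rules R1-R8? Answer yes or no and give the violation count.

bar 0: v0=E3 v1=E4 (P8)
bar 1: v0=C3 v1=E3 (M3)
bar 2: v0=B2 v1=D3 (m3)
bar 3: v0=C3 v1=G3 (P5)
bar 4: v0=B2 v1=F3 (TT)
bar 5: v0=D3 v1=D4 (P8)
bar 6: v0=B2 v1=G3 (m6)
bar 7: v0=A2 v1=C3 (m3)
bar 8: v0=B2 v1=B3 (P8)
bar 9: v0=D3 v1=B3 (M6)
bar 10: v0=E3 v1=E4 (P8)
  R4 @ bar4.0: B2/F3 TT untreated
  R2 @ bar5.0: B2/D3 m3 -> D3/D4 P8 similar
  R4 @ bar6.2: B2/F3 TT untreated
  R2 @ bar8.0: A2/F3 m6 -> B2/B3 P8 similar
  R7 @ bar8.0: F3->B3 leap 6st
  R2 @ bar10.0: D3/B3 M6 -> E3/E4 P8 similar

No (6 violations)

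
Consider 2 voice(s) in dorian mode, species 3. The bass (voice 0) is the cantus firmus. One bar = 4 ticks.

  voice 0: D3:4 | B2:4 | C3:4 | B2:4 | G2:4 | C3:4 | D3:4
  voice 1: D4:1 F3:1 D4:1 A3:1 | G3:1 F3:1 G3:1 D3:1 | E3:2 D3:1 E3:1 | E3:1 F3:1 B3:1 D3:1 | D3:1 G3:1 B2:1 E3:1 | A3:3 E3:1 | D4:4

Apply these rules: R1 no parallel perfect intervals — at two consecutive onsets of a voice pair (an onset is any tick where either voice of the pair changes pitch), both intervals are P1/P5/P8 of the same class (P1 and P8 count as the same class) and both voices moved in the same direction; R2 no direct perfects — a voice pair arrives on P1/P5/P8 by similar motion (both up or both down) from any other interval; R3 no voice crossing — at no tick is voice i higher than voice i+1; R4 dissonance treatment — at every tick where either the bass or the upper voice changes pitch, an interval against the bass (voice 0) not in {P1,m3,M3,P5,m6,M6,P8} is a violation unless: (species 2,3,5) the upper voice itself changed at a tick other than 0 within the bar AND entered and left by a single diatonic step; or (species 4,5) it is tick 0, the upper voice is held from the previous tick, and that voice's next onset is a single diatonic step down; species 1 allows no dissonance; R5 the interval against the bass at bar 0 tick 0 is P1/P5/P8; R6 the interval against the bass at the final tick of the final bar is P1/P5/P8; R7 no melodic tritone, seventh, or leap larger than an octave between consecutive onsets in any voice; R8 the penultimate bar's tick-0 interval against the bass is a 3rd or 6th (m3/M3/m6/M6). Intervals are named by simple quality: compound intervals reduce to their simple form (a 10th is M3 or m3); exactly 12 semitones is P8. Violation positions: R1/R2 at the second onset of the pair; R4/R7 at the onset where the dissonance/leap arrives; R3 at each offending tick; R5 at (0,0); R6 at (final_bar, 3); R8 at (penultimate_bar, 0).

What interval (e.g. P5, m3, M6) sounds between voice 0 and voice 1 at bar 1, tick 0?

m6

voice 0=B2 voice 1=G3 -> m6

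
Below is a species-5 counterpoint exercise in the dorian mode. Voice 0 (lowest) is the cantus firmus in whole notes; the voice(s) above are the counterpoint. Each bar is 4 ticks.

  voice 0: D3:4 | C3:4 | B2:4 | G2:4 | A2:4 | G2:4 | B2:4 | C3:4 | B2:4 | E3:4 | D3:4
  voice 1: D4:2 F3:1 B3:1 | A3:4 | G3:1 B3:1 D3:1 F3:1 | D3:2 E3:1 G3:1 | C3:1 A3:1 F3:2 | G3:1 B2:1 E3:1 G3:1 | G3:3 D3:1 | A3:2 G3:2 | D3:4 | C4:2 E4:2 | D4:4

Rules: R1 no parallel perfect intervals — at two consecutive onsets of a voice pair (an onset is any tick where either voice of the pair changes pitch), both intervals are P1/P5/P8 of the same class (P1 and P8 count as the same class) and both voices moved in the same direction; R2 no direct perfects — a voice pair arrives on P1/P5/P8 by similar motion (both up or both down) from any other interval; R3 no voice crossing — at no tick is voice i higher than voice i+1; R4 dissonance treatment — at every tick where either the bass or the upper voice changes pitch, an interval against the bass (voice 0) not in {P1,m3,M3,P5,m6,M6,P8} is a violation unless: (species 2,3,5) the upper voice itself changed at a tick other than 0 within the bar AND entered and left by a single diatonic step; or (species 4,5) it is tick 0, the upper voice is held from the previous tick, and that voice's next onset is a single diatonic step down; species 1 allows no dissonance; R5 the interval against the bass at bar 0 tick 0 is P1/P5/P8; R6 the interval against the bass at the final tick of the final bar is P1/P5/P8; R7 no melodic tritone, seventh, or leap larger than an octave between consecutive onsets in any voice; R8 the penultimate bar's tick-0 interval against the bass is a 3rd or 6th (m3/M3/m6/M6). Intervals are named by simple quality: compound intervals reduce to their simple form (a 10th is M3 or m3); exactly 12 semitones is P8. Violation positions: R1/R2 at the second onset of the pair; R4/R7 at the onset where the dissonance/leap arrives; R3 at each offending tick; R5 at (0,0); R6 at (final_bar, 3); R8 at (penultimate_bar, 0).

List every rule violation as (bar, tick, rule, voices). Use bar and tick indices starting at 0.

bar 0: v0=D3 v1=D4 downbeat P8
bar 1: v0=C3 v1=A3 downbeat M6
bar 2: v0=B2 v1=G3 downbeat m6
bar 3: v0=G2 v1=D3 downbeat P5
bar 4: v0=A2 v1=C3 downbeat m3
bar 5: v0=G2 v1=G3 downbeat P8
bar 6: v0=B2 v1=G3 downbeat m6
bar 7: v0=C3 v1=A3 downbeat M6
bar 8: v0=B2 v1=D3 downbeat m3
bar 9: v0=E3 v1=C4 downbeat m6
bar 10: v0=D3 v1=D4 downbeat P8
  -> R7 @ bar 0 tick 3 v(1,): F3->B3 leap 6st
  -> R4 @ bar 2 tick 3 v(0, 1): B2/F3 TT untreated
  -> R2 @ bar 3 tick 0 v(0, 1): B2/F3 TT -> G2/D3 P5 similar
  -> R7 @ bar 9 tick 0 v(1,): D3->C4 leap 10st
  -> R1 @ bar 10 tick 0 v(0, 1): E3/E4 P8 -> D3/D4 P8 similar

(0, 3, R7, (1,))
(2, 3, R4, (0, 1))
(3, 0, R2, (0, 1))
(9, 0, R7, (1,))
(10, 0, R1, (0, 1))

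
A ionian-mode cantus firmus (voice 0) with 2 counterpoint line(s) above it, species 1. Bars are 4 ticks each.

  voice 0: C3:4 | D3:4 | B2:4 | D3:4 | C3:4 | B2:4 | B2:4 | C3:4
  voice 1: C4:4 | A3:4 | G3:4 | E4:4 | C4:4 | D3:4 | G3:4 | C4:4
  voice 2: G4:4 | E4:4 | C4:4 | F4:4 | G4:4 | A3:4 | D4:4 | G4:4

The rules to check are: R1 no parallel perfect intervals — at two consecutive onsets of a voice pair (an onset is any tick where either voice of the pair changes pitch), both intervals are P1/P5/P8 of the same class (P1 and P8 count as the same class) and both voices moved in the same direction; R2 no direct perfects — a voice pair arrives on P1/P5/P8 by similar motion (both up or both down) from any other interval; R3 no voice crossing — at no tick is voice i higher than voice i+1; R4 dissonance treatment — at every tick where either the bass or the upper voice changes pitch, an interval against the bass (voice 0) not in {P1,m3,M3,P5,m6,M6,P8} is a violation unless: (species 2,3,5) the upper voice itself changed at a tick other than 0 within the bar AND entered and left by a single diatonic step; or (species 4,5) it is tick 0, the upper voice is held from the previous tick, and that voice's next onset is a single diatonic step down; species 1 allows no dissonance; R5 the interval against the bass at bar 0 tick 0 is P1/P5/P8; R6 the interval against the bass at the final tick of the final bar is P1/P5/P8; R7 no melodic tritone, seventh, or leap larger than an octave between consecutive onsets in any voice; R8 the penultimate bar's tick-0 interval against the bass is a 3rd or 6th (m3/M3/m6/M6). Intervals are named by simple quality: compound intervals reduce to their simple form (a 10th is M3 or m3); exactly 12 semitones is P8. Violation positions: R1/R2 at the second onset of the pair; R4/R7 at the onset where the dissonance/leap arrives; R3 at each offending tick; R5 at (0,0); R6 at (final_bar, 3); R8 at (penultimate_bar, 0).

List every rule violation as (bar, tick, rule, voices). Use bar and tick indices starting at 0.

(1, 0, R1, (1, 2))
(1, 0, R4, (0, 2))
(2, 0, R4, (0, 2))
(3, 0, R4, (0, 1))
(4, 0, R2, (0, 1))
(5, 0, R1, (1, 2))
(5, 0, R4, (0, 2))
(5, 0, R7, (1,))
(5, 0, R7, (2,))
(6, 0, R1, (1, 2))
(7, 0, R1, (1, 2))
(7, 0, R2, (0, 1))
(7, 0, R2, (0, 2))

bar 0: v0=C3 v1=C4 v2=G4 downbeat P5
bar 1: v0=D3 v1=A3 v2=E4 downbeat M2
bar 2: v0=B2 v1=G3 v2=C4 downbeat m2
bar 3: v0=D3 v1=E4 v2=F4 downbeat m3
bar 4: v0=C3 v1=C4 v2=G4 downbeat P5
bar 5: v0=B2 v1=D3 v2=A3 downbeat m7
bar 6: v0=B2 v1=G3 v2=D4 downbeat m3
bar 7: v0=C3 v1=C4 v2=G4 downbeat P5
  -> R1 @ bar 1 tick 0 v(1, 2): C4/G4 P5 -> A3/E4 P5 similar
  -> R4 @ bar 1 tick 0 v(0, 2): D3/E4 M2 untreated
  -> R4 @ bar 2 tick 0 v(0, 2): B2/C4 m2 untreated
  -> R4 @ bar 3 tick 0 v(0, 1): D3/E4 M2 untreated
  -> R2 @ bar 4 tick 0 v(0, 1): D3/E4 M2 -> C3/C4 P8 similar
  -> R1 @ bar 5 tick 0 v(1, 2): C4/G4 P5 -> D3/A3 P5 similar
  -> R4 @ bar 5 tick 0 v(0, 2): B2/A3 m7 untreated
  -> R7 @ bar 5 tick 0 v(1,): C4->D3 leap 10st
  -> R7 @ bar 5 tick 0 v(2,): G4->A3 leap 10st
  -> R1 @ bar 6 tick 0 v(1, 2): D3/A3 P5 -> G3/D4 P5 similar
  -> R1 @ bar 7 tick 0 v(1, 2): G3/D4 P5 -> C4/G4 P5 similar
  -> R2 @ bar 7 tick 0 v(0, 1): B2/G3 m6 -> C3/C4 P8 similar
  -> R2 @ bar 7 tick 0 v(0, 2): B2/D4 m3 -> C3/G4 P5 similar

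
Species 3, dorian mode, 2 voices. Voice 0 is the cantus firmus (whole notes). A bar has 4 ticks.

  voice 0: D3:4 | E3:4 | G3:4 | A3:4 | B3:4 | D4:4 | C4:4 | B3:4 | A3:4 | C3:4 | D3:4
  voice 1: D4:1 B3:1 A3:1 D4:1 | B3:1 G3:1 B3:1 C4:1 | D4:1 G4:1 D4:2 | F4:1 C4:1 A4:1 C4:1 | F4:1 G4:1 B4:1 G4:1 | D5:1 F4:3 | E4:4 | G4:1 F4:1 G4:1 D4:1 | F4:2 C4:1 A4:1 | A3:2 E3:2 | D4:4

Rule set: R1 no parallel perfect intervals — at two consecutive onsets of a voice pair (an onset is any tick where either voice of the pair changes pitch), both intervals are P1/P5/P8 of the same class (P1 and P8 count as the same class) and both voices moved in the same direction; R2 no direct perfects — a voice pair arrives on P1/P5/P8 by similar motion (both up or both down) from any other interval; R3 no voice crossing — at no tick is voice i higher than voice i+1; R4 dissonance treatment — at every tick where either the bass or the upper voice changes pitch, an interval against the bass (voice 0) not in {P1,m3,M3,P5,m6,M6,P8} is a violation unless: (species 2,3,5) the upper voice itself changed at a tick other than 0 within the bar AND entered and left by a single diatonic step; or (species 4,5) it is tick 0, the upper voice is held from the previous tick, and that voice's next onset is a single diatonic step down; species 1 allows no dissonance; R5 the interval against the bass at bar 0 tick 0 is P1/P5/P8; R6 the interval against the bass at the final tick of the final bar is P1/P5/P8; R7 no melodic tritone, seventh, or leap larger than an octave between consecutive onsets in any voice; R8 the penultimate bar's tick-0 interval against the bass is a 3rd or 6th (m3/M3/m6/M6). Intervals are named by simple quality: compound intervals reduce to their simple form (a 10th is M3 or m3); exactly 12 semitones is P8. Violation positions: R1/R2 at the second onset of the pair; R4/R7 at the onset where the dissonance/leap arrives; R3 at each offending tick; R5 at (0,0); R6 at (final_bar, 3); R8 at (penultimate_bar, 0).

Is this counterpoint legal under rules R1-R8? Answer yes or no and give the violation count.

No (5 violations)

bar 0: v0=D3 v1=D4 (P8)
bar 1: v0=E3 v1=B3 (P5)
bar 2: v0=G3 v1=D4 (P5)
bar 3: v0=A3 v1=F4 (m6)
bar 4: v0=B3 v1=F4 (TT)
bar 5: v0=D4 v1=D5 (P8)
bar 6: v0=C4 v1=E4 (M3)
bar 7: v0=B3 v1=G4 (m6)
bar 8: v0=A3 v1=F4 (m6)
bar 9: v0=C3 v1=A3 (M6)
bar 10: v0=D3 v1=D4 (P8)
  R2 @ bar2.0: E3/C4 m6 -> G3/D4 P5 similar
  R4 @ bar4.0: B3/F4 TT untreated
  R2 @ bar5.0: B3/G4 m6 -> D4/D5 P8 similar
  R2 @ bar10.0: C3/E3 M3 -> D3/D4 P8 similar
  R7 @ bar10.0: E3->D4 leap 10st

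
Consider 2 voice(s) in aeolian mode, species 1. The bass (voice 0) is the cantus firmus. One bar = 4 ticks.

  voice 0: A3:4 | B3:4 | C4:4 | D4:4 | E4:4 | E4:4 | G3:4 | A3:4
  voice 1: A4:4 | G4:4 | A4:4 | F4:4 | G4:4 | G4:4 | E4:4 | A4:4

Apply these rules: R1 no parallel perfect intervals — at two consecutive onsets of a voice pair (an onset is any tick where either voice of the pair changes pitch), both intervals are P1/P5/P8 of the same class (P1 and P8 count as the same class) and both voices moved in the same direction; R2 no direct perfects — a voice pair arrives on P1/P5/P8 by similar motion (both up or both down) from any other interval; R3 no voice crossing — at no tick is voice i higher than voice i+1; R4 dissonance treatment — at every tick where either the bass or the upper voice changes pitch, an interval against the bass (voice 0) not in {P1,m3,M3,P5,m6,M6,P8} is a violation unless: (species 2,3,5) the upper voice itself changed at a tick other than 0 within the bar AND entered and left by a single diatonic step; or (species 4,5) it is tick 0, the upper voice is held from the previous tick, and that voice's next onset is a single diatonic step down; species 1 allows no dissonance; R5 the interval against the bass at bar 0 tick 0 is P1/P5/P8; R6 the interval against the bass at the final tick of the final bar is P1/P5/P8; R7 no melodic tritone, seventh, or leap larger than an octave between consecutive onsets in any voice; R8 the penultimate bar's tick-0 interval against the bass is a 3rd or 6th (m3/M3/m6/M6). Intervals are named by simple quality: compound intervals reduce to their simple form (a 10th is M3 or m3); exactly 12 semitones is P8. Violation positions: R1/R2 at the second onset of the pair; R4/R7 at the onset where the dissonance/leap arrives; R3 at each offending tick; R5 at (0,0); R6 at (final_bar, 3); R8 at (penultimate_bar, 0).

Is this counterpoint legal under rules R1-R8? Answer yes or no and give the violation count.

No (1 violations)

bar 0: v0=A3 v1=A4 (P8)
bar 1: v0=B3 v1=G4 (m6)
bar 2: v0=C4 v1=A4 (M6)
bar 3: v0=D4 v1=F4 (m3)
bar 4: v0=E4 v1=G4 (m3)
bar 5: v0=E4 v1=G4 (m3)
bar 6: v0=G3 v1=E4 (M6)
bar 7: v0=A3 v1=A4 (P8)
  R2 @ bar7.0: G3/E4 M6 -> A3/A4 P8 similar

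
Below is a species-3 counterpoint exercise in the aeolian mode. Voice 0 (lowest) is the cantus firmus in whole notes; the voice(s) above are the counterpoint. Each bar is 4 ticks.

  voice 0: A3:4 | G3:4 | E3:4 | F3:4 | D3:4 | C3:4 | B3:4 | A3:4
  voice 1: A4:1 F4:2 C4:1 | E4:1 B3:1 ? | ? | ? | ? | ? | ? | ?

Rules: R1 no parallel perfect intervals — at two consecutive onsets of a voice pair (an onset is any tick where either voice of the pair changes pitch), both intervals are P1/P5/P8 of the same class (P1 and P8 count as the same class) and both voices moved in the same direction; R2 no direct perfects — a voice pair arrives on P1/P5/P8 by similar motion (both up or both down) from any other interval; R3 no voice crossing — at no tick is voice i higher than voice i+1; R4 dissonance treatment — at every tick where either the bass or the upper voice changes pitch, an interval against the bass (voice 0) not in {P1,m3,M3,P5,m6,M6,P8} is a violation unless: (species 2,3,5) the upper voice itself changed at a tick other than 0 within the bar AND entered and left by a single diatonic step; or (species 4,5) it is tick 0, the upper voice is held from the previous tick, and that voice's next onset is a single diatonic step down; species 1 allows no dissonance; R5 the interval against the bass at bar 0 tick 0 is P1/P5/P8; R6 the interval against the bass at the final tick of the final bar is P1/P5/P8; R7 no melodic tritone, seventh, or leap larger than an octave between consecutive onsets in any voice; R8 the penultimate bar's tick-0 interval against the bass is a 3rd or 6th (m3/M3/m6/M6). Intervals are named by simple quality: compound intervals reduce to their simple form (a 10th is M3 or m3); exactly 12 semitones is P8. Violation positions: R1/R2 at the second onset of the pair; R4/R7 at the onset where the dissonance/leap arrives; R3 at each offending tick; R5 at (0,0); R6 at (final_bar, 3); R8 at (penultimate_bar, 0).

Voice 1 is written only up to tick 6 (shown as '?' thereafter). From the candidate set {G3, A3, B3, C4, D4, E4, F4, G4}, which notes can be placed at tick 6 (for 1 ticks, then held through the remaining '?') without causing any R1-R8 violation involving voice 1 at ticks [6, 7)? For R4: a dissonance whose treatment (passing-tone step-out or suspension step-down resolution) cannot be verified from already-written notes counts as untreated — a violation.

{B3, D4, E4, G3, G4}

G3: legal
A3: violates R4
B3: legal
C4: violates R4
D4: legal
E4: legal
F4: violates R4,R7
G4: legal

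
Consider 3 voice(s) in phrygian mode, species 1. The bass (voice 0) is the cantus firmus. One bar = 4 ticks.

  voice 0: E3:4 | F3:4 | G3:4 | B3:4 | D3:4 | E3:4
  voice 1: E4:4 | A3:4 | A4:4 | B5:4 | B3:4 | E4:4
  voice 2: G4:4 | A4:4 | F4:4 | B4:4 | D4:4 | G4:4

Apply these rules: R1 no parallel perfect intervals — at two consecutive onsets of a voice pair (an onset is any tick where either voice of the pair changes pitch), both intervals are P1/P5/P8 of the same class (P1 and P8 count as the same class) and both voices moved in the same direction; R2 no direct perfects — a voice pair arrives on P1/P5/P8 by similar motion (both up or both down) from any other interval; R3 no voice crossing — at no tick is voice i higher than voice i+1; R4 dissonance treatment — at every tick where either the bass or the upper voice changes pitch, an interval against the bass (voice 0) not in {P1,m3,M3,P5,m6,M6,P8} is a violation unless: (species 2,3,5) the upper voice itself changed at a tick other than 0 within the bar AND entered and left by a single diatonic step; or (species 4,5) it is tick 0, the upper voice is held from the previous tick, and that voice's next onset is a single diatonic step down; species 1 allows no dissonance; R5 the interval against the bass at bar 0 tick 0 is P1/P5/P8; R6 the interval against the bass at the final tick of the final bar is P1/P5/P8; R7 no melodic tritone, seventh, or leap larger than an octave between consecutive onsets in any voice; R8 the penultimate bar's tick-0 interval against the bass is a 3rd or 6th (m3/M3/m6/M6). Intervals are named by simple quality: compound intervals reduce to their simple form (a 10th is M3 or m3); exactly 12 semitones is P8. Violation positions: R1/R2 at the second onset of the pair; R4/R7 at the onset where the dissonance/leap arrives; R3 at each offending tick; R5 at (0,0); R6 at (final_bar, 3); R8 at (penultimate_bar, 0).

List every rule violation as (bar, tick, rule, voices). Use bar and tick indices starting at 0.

(0, 0, R5, (0, 2))
(2, 0, R3, (1, 2))
(2, 0, R4, (0, 1))
(2, 0, R4, (0, 2))
(2, 1, R3, (1, 2))
(2, 2, R3, (1, 2))
(2, 3, R3, (1, 2))
(3, 0, R2, (0, 1))
(3, 0, R2, (0, 2))
(3, 0, R2, (1, 2))
(3, 0, R3, (1, 2))
(3, 0, R7, (1,))
(3, 0, R7, (2,))
(3, 1, R3, (1, 2))
(3, 2, R3, (1, 2))
(3, 3, R3, (1, 2))
(4, 0, R1, (0, 2))
(4, 0, R7, (1,))
(4, 0, R8, (0, 2))
(5, 0, R2, (0, 1))
(5, 3, R6, (0, 2))

bar 0: v0=E3 v1=E4 v2=G4 downbeat m3
bar 1: v0=F3 v1=A3 v2=A4 downbeat M3
bar 2: v0=G3 v1=A4 v2=F4 downbeat m7
bar 3: v0=B3 v1=B5 v2=B4 downbeat P8
bar 4: v0=D3 v1=B3 v2=D4 downbeat P8
bar 5: v0=E3 v1=E4 v2=G4 downbeat m3
  -> R5 @ bar 0 tick 0 v(0, 2): opens on m3
  -> R3 @ bar 2 tick 0 v(1, 2): A4 above F4
  -> R4 @ bar 2 tick 0 v(0, 1): G3/A4 M2 untreated
  -> R4 @ bar 2 tick 0 v(0, 2): G3/F4 m7 untreated
  -> R3 @ bar 2 tick 1 v(1, 2): A4 above F4
  -> R3 @ bar 2 tick 2 v(1, 2): A4 above F4
  -> R3 @ bar 2 tick 3 v(1, 2): A4 above F4
  -> R2 @ bar 3 tick 0 v(0, 1): G3/A4 M2 -> B3/B5 P1 similar
  -> R2 @ bar 3 tick 0 v(0, 2): G3/F4 m7 -> B3/B4 P8 similar
  -> R2 @ bar 3 tick 0 v(1, 2): A4/F4 M3 -> B5/B4 P8 similar
  -> R3 @ bar 3 tick 0 v(1, 2): B5 above B4
  -> R7 @ bar 3 tick 0 v(1,): A4->B5 leap 14st
  -> R7 @ bar 3 tick 0 v(2,): F4->B4 leap 6st
  -> R3 @ bar 3 tick 1 v(1, 2): B5 above B4
  -> R3 @ bar 3 tick 2 v(1, 2): B5 above B4
  -> R3 @ bar 3 tick 3 v(1, 2): B5 above B4
  -> R1 @ bar 4 tick 0 v(0, 2): B3/B4 P8 -> D3/D4 P8 similar
  -> R7 @ bar 4 tick 0 v(1,): B5->B3 leap 24st
  -> R8 @ bar 4 tick 0 v(0, 2): penult P8 not 3rd/6th
  -> R2 @ bar 5 tick 0 v(0, 1): D3/B3 M6 -> E3/E4 P8 similar
  -> R6 @ bar 5 tick 3 v(0, 2): closes on m3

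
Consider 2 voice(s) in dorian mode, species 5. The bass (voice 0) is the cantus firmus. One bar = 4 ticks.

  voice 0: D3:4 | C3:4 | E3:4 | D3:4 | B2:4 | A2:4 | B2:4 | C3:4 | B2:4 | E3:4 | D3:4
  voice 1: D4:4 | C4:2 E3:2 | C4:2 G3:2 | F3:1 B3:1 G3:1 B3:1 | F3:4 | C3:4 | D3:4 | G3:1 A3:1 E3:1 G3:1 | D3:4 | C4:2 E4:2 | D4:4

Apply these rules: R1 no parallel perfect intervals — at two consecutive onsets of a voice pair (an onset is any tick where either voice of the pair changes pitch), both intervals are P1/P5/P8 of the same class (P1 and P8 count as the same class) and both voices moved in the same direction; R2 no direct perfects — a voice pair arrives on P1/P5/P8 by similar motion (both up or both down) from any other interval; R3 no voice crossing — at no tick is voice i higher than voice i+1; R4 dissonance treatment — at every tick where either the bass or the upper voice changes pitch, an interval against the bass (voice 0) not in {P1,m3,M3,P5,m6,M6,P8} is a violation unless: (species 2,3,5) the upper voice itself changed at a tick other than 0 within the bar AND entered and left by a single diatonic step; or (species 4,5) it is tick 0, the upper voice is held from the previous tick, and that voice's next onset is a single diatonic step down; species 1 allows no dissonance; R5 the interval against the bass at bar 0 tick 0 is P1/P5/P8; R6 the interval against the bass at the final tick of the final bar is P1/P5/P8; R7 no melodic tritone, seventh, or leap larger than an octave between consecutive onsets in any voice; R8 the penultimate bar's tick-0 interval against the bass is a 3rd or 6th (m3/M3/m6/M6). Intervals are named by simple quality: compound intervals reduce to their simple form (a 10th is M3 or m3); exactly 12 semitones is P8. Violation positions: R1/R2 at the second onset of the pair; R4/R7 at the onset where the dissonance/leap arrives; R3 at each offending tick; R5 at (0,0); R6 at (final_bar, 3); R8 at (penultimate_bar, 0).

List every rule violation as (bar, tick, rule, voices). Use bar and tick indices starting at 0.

(1, 0, R1, (0, 1))
(3, 1, R7, (1,))
(3, 2, R4, (0, 1))
(4, 0, R4, (0, 1))
(4, 0, R7, (1,))
(7, 0, R2, (0, 1))
(9, 0, R7, (1,))
(10, 0, R1, (0, 1))

bar 0: v0=D3 v1=D4 downbeat P8
bar 1: v0=C3 v1=C4 downbeat P8
bar 2: v0=E3 v1=C4 downbeat m6
bar 3: v0=D3 v1=F3 downbeat m3
bar 4: v0=B2 v1=F3 downbeat TT
bar 5: v0=A2 v1=C3 downbeat m3
bar 6: v0=B2 v1=D3 downbeat m3
bar 7: v0=C3 v1=G3 downbeat P5
bar 8: v0=B2 v1=D3 downbeat m3
bar 9: v0=E3 v1=C4 downbeat m6
bar 10: v0=D3 v1=D4 downbeat P8
  -> R1 @ bar 1 tick 0 v(0, 1): D3/D4 P8 -> C3/C4 P8 similar
  -> R7 @ bar 3 tick 1 v(1,): F3->B3 leap 6st
  -> R4 @ bar 3 tick 2 v(0, 1): D3/G3 P4 untreated
  -> R4 @ bar 4 tick 0 v(0, 1): B2/F3 TT untreated
  -> R7 @ bar 4 tick 0 v(1,): B3->F3 leap 6st
  -> R2 @ bar 7 tick 0 v(0, 1): B2/D3 m3 -> C3/G3 P5 similar
  -> R7 @ bar 9 tick 0 v(1,): D3->C4 leap 10st
  -> R1 @ bar 10 tick 0 v(0, 1): E3/E4 P8 -> D3/D4 P8 similar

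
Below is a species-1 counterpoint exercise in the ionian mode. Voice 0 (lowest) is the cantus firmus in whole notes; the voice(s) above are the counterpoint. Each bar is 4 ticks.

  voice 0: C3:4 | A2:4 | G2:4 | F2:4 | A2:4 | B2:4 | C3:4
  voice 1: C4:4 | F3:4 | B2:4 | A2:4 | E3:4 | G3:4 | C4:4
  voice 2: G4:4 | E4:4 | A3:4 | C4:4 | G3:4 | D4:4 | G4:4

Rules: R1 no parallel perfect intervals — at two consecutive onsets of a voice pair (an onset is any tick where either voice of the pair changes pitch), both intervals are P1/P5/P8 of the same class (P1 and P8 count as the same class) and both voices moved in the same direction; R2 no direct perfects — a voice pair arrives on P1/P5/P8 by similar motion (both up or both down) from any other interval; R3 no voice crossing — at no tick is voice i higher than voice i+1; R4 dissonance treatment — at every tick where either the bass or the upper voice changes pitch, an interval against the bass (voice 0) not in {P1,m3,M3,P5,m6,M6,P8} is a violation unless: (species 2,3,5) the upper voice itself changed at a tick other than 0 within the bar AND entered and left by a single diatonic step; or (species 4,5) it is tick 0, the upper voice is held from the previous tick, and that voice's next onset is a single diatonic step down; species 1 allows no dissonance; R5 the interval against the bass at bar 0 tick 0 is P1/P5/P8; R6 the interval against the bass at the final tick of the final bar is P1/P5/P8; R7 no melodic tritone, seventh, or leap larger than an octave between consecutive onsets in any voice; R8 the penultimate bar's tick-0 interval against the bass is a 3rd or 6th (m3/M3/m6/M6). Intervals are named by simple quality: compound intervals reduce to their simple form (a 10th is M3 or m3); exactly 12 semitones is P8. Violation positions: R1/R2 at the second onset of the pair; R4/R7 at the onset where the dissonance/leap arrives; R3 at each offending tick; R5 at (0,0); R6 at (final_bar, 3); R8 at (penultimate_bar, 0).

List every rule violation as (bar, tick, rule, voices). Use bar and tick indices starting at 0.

(1, 0, R1, (0, 2))
(2, 0, R4, (0, 2))
(2, 0, R7, (1,))
(4, 0, R2, (0, 1))
(4, 0, R4, (0, 2))
(5, 0, R2, (1, 2))
(6, 0, R1, (1, 2))
(6, 0, R2, (0, 1))
(6, 0, R2, (0, 2))

bar 0: v0=C3 v1=C4 v2=G4 downbeat P5
bar 1: v0=A2 v1=F3 v2=E4 downbeat P5
bar 2: v0=G2 v1=B2 v2=A3 downbeat M2
bar 3: v0=F2 v1=A2 v2=C4 downbeat P5
bar 4: v0=A2 v1=E3 v2=G3 downbeat m7
bar 5: v0=B2 v1=G3 v2=D4 downbeat m3
bar 6: v0=C3 v1=C4 v2=G4 downbeat P5
  -> R1 @ bar 1 tick 0 v(0, 2): C3/G4 P5 -> A2/E4 P5 similar
  -> R4 @ bar 2 tick 0 v(0, 2): G2/A3 M2 untreated
  -> R7 @ bar 2 tick 0 v(1,): F3->B2 leap 6st
  -> R2 @ bar 4 tick 0 v(0, 1): F2/A2 M3 -> A2/E3 P5 similar
  -> R4 @ bar 4 tick 0 v(0, 2): A2/G3 m7 untreated
  -> R2 @ bar 5 tick 0 v(1, 2): E3/G3 m3 -> G3/D4 P5 similar
  -> R1 @ bar 6 tick 0 v(1, 2): G3/D4 P5 -> C4/G4 P5 similar
  -> R2 @ bar 6 tick 0 v(0, 1): B2/G3 m6 -> C3/C4 P8 similar
  -> R2 @ bar 6 tick 0 v(0, 2): B2/D4 m3 -> C3/G4 P5 similar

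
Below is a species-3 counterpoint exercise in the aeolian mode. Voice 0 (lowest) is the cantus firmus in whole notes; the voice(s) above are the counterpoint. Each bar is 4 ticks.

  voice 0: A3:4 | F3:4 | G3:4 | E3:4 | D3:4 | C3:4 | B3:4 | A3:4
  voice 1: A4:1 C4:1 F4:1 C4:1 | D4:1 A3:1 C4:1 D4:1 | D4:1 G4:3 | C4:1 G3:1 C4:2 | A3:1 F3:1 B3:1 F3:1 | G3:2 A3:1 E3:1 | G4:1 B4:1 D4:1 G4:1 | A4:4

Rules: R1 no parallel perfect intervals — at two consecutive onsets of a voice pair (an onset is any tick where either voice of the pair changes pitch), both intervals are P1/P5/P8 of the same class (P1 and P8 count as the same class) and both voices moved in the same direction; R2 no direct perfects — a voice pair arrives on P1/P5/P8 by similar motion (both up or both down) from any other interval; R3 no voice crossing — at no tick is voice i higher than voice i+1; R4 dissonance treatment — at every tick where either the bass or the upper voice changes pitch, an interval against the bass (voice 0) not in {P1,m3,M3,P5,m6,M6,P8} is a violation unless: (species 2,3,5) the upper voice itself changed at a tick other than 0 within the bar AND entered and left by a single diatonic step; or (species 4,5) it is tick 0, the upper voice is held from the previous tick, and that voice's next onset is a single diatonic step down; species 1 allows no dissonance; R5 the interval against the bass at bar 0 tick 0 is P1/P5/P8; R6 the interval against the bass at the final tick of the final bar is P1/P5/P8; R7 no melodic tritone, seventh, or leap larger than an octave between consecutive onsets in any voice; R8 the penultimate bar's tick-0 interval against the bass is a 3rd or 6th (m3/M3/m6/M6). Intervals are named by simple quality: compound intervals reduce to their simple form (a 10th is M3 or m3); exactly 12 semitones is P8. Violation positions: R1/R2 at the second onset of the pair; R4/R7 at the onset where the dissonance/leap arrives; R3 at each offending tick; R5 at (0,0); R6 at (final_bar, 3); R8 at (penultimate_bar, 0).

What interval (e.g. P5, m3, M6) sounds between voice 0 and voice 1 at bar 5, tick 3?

M3

voice 0=C3 voice 1=E3 -> M3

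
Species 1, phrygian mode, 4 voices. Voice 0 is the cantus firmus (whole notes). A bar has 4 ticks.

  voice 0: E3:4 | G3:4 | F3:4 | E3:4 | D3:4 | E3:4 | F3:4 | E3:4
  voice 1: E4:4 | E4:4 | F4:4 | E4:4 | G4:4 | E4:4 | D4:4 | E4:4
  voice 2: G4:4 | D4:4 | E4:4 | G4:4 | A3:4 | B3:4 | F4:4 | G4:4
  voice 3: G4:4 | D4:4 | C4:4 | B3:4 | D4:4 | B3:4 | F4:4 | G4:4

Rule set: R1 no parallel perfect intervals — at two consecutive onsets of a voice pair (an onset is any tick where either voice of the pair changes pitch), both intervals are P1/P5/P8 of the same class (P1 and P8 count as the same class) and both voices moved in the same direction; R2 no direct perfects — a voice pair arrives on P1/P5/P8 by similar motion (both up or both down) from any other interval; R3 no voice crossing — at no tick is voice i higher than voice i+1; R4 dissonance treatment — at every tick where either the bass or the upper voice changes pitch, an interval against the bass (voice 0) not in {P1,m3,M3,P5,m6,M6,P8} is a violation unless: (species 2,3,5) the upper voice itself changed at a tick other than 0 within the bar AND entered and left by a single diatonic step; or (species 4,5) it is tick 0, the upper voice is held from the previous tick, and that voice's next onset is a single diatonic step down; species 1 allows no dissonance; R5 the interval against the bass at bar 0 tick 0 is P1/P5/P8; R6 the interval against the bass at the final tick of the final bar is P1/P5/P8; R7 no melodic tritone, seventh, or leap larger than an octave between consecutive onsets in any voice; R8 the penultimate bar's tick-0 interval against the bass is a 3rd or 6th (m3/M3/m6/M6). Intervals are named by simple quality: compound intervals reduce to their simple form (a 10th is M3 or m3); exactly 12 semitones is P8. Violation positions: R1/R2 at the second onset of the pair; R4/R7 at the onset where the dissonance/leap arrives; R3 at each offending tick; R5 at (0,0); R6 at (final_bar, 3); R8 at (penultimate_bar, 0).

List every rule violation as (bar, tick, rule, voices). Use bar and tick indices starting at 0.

(0, 0, R5, (0, 2))
(0, 0, R5, (0, 3))
(1, 0, R1, (2, 3))
(1, 0, R3, (1, 2))
(1, 1, R3, (1, 2))
(1, 2, R3, (1, 2))
(1, 3, R3, (1, 2))
(2, 0, R1, (0, 3))
(2, 0, R3, (1, 2))
(2, 0, R3, (2, 3))
(2, 0, R4, (0, 2))
(2, 1, R3, (1, 2))
(2, 1, R3, (2, 3))
(2, 2, R3, (1, 2))
(2, 2, R3, (2, 3))
(2, 3, R3, (1, 2))
(2, 3, R3, (2, 3))
(3, 0, R1, (0, 1))
(3, 0, R1, (0, 3))
(3, 0, R3, (2, 3))
(3, 1, R3, (2, 3))
(3, 2, R3, (2, 3))
(3, 3, R3, (2, 3))
(4, 0, R2, (0, 2))
(4, 0, R3, (1, 2))
(4, 0, R4, (0, 1))
(4, 0, R7, (2,))
(4, 1, R3, (1, 2))
(4, 2, R3, (1, 2))
(4, 3, R3, (1, 2))
(5, 0, R1, (0, 2))
(5, 0, R3, (1, 2))
(5, 1, R3, (1, 2))
(5, 2, R3, (1, 2))
(5, 3, R3, (1, 2))
(6, 0, R1, (2, 3))
(6, 0, R2, (0, 2))
(6, 0, R2, (0, 3))
(6, 0, R7, (2,))
(6, 0, R7, (3,))
(6, 0, R8, (0, 2))
(6, 0, R8, (0, 3))
(7, 0, R1, (2, 3))
(7, 3, R6, (0, 2))
(7, 3, R6, (0, 3))

bar 0: v0=E3 v1=E4 v2=G4 v3=G4 downbeat m3
bar 1: v0=G3 v1=E4 v2=D4 v3=D4 downbeat P5
bar 2: v0=F3 v1=F4 v2=E4 v3=C4 downbeat P5
bar 3: v0=E3 v1=E4 v2=G4 v3=B3 downbeat P5
bar 4: v0=D3 v1=G4 v2=A3 v3=D4 downbeat P8
bar 5: v0=E3 v1=E4 v2=B3 v3=B3 downbeat P5
bar 6: v0=F3 v1=D4 v2=F4 v3=F4 downbeat P8
bar 7: v0=E3 v1=E4 v2=G4 v3=G4 downbeat m3
  -> R5 @ bar 0 tick 0 v(0, 2): opens on m3
  -> R5 @ bar 0 tick 0 v(0, 3): opens on m3
  -> R1 @ bar 1 tick 0 v(2, 3): G4/G4 P1 -> D4/D4 P1 similar
  -> R3 @ bar 1 tick 0 v(1, 2): E4 above D4
  -> R3 @ bar 1 tick 1 v(1, 2): E4 above D4
  -> R3 @ bar 1 tick 2 v(1, 2): E4 above D4
  -> R3 @ bar 1 tick 3 v(1, 2): E4 above D4
  -> R1 @ bar 2 tick 0 v(0, 3): G3/D4 P5 -> F3/C4 P5 similar
  -> R3 @ bar 2 tick 0 v(1, 2): F4 above E4
  -> R3 @ bar 2 tick 0 v(2, 3): E4 above C4
  -> R4 @ bar 2 tick 0 v(0, 2): F3/E4 M7 untreated
  -> R3 @ bar 2 tick 1 v(1, 2): F4 above E4
  -> R3 @ bar 2 tick 1 v(2, 3): E4 above C4
  -> R3 @ bar 2 tick 2 v(1, 2): F4 above E4
  -> R3 @ bar 2 tick 2 v(2, 3): E4 above C4
  -> R3 @ bar 2 tick 3 v(1, 2): F4 above E4
  -> R3 @ bar 2 tick 3 v(2, 3): E4 above C4
  -> R1 @ bar 3 tick 0 v(0, 1): F3/F4 P8 -> E3/E4 P8 similar
  -> R1 @ bar 3 tick 0 v(0, 3): F3/C4 P5 -> E3/B3 P5 similar
  -> R3 @ bar 3 tick 0 v(2, 3): G4 above B3
  -> R3 @ bar 3 tick 1 v(2, 3): G4 above B3
  -> R3 @ bar 3 tick 2 v(2, 3): G4 above B3
  -> R3 @ bar 3 tick 3 v(2, 3): G4 above B3
  -> R2 @ bar 4 tick 0 v(0, 2): E3/G4 m3 -> D3/A3 P5 similar
  -> R3 @ bar 4 tick 0 v(1, 2): G4 above A3
  -> R4 @ bar 4 tick 0 v(0, 1): D3/G4 P4 untreated
  -> R7 @ bar 4 tick 0 v(2,): G4->A3 leap 10st
  -> R3 @ bar 4 tick 1 v(1, 2): G4 above A3
  -> R3 @ bar 4 tick 2 v(1, 2): G4 above A3
  -> R3 @ bar 4 tick 3 v(1, 2): G4 above A3
  -> R1 @ bar 5 tick 0 v(0, 2): D3/A3 P5 -> E3/B3 P5 similar
  -> R3 @ bar 5 tick 0 v(1, 2): E4 above B3
  -> R3 @ bar 5 tick 1 v(1, 2): E4 above B3
  -> R3 @ bar 5 tick 2 v(1, 2): E4 above B3
  -> R3 @ bar 5 tick 3 v(1, 2): E4 above B3
  -> R1 @ bar 6 tick 0 v(2, 3): B3/B3 P1 -> F4/F4 P1 similar
  -> R2 @ bar 6 tick 0 v(0, 2): E3/B3 P5 -> F3/F4 P8 similar
  -> R2 @ bar 6 tick 0 v(0, 3): E3/B3 P5 -> F3/F4 P8 similar
  -> R7 @ bar 6 tick 0 v(2,): B3->F4 leap 6st
  -> R7 @ bar 6 tick 0 v(3,): B3->F4 leap 6st
  -> R8 @ bar 6 tick 0 v(0, 2): penult P8 not 3rd/6th
  -> R8 @ bar 6 tick 0 v(0, 3): penult P8 not 3rd/6th
  -> R1 @ bar 7 tick 0 v(2, 3): F4/F4 P1 -> G4/G4 P1 similar
  -> R6 @ bar 7 tick 3 v(0, 2): closes on m3
  -> R6 @ bar 7 tick 3 v(0, 3): closes on m3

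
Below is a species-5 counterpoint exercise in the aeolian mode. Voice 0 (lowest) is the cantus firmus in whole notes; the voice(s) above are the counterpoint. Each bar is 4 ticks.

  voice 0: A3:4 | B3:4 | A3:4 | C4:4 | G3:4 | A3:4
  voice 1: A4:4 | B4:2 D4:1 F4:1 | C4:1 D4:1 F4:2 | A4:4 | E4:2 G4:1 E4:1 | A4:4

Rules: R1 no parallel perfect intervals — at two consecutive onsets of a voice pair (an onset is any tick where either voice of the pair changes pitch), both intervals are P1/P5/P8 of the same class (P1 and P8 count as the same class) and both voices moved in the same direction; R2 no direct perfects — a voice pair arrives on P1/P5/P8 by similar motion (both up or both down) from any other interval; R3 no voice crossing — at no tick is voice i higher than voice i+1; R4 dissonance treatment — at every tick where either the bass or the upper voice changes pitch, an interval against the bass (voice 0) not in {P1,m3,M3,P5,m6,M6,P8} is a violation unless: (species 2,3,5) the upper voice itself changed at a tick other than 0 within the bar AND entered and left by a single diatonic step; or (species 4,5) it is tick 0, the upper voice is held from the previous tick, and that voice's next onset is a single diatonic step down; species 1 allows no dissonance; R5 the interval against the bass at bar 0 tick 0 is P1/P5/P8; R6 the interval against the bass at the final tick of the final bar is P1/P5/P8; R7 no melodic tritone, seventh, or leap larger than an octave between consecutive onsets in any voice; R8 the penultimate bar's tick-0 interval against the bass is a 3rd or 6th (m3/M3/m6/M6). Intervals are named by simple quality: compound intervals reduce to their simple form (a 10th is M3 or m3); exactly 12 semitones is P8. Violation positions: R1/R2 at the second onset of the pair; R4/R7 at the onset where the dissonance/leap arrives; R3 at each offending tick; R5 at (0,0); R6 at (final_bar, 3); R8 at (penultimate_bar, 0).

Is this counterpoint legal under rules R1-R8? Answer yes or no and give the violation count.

bar 0: v0=A3 v1=A4 (P8)
bar 1: v0=B3 v1=B4 (P8)
bar 2: v0=A3 v1=C4 (m3)
bar 3: v0=C4 v1=A4 (M6)
bar 4: v0=G3 v1=E4 (M6)
bar 5: v0=A3 v1=A4 (P8)
  R1 @ bar1.0: A3/A4 P8 -> B3/B4 P8 similar
  R4 @ bar1.3: B3/F4 TT untreated
  R4 @ bar2.1: A3/D4 P4 untreated
  R2 @ bar5.0: G3/E4 M6 -> A3/A4 P8 similar

No (4 violations)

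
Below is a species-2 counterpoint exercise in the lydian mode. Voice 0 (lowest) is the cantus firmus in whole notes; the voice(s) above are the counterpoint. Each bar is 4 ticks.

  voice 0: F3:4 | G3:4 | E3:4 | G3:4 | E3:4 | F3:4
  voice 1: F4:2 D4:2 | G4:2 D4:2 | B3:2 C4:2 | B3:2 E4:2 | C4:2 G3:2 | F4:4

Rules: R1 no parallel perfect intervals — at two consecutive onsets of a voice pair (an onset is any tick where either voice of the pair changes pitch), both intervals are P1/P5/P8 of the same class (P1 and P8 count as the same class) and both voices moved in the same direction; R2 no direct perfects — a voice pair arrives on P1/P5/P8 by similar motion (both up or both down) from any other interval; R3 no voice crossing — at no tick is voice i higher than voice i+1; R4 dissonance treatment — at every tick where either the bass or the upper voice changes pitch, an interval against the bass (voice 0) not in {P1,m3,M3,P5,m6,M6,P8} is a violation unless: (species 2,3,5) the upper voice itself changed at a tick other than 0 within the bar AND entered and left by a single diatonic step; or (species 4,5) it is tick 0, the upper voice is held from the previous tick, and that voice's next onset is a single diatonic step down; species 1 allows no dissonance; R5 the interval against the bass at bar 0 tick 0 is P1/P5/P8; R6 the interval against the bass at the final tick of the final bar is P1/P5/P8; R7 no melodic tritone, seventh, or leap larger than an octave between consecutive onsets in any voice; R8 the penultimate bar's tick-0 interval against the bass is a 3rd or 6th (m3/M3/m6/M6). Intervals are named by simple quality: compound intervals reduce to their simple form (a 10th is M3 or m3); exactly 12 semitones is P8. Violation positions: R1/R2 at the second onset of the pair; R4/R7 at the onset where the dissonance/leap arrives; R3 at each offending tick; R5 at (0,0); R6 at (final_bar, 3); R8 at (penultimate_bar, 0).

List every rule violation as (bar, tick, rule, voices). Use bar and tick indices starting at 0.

(1, 0, R2, (0, 1))
(2, 0, R1, (0, 1))
(5, 0, R2, (0, 1))
(5, 0, R7, (1,))

bar 0: v0=F3 v1=F4 downbeat P8
bar 1: v0=G3 v1=G4 downbeat P8
bar 2: v0=E3 v1=B3 downbeat P5
bar 3: v0=G3 v1=B3 downbeat M3
bar 4: v0=E3 v1=C4 downbeat m6
bar 5: v0=F3 v1=F4 downbeat P8
  -> R2 @ bar 1 tick 0 v(0, 1): F3/D4 M6 -> G3/G4 P8 similar
  -> R1 @ bar 2 tick 0 v(0, 1): G3/D4 P5 -> E3/B3 P5 similar
  -> R2 @ bar 5 tick 0 v(0, 1): E3/G3 m3 -> F3/F4 P8 similar
  -> R7 @ bar 5 tick 0 v(1,): G3->F4 leap 10st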